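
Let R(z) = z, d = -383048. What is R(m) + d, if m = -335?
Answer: -383383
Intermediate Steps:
R(m) + d = -335 - 383048 = -383383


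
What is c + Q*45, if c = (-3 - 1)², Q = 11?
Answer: 511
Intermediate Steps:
c = 16 (c = (-4)² = 16)
c + Q*45 = 16 + 11*45 = 16 + 495 = 511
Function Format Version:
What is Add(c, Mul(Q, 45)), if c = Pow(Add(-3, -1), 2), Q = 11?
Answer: 511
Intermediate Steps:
c = 16 (c = Pow(-4, 2) = 16)
Add(c, Mul(Q, 45)) = Add(16, Mul(11, 45)) = Add(16, 495) = 511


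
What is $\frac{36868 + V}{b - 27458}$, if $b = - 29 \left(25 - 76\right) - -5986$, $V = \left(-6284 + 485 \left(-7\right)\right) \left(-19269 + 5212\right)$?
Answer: $- \frac{136094571}{19993} \approx -6807.1$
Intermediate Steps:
$V = 136057703$ ($V = \left(-6284 - 3395\right) \left(-14057\right) = \left(-9679\right) \left(-14057\right) = 136057703$)
$b = 7465$ ($b = \left(-29\right) \left(-51\right) + 5986 = 1479 + 5986 = 7465$)
$\frac{36868 + V}{b - 27458} = \frac{36868 + 136057703}{7465 - 27458} = \frac{136094571}{-19993} = 136094571 \left(- \frac{1}{19993}\right) = - \frac{136094571}{19993}$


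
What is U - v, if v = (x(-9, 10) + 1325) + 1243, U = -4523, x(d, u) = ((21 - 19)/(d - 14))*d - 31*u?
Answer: -155981/23 ≈ -6781.8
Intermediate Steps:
x(d, u) = -31*u + 2*d/(-14 + d) (x(d, u) = (2/(-14 + d))*d - 31*u = 2*d/(-14 + d) - 31*u = -31*u + 2*d/(-14 + d))
v = 51952/23 (v = ((2*(-9) + 434*10 - 31*(-9)*10)/(-14 - 9) + 1325) + 1243 = ((-18 + 4340 + 2790)/(-23) + 1325) + 1243 = (-1/23*7112 + 1325) + 1243 = (-7112/23 + 1325) + 1243 = 23363/23 + 1243 = 51952/23 ≈ 2258.8)
U - v = -4523 - 1*51952/23 = -4523 - 51952/23 = -155981/23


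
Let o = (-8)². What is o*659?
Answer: 42176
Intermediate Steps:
o = 64
o*659 = 64*659 = 42176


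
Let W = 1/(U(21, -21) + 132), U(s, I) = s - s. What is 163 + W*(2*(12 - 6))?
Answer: 1794/11 ≈ 163.09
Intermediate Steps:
U(s, I) = 0
W = 1/132 (W = 1/(0 + 132) = 1/132 ≈ 0.0075758)
163 + W*(2*(12 - 6)) = 163 + (2*(12 - 6))/132 = 163 + (2*6)/132 = 163 + (1/132)*12 = 163 + 1/11 = 1794/11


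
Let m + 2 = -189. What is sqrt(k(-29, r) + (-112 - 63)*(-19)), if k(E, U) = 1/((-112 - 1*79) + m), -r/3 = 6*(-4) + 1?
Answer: sqrt(485196918)/382 ≈ 57.663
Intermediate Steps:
m = -191 (m = -2 - 189 = -191)
r = 69 (r = -3*(6*(-4) + 1) = -3*(-24 + 1) = -3*(-23) = 69)
k(E, U) = -1/382 (k(E, U) = 1/((-112 - 1*79) - 191) = 1/((-112 - 79) - 191) = 1/(-191 - 191) = 1/(-382) = -1/382)
sqrt(k(-29, r) + (-112 - 63)*(-19)) = sqrt(-1/382 + (-112 - 63)*(-19)) = sqrt(-1/382 - 175*(-19)) = sqrt(-1/382 + 3325) = sqrt(1270149/382) = sqrt(485196918)/382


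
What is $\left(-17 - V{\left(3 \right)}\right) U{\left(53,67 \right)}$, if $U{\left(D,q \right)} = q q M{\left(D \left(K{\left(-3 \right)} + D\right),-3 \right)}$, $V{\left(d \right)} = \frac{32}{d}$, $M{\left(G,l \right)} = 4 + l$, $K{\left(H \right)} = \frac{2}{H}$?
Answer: $- \frac{372587}{3} \approx -1.242 \cdot 10^{5}$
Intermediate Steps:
$U{\left(D,q \right)} = q^{2}$ ($U{\left(D,q \right)} = q q \left(4 - 3\right) = q^{2} \cdot 1 = q^{2}$)
$\left(-17 - V{\left(3 \right)}\right) U{\left(53,67 \right)} = \left(-17 - \frac{32}{3}\right) 67^{2} = \left(-17 - 32 \cdot \frac{1}{3}\right) 4489 = \left(-17 - \frac{32}{3}\right) 4489 = \left(- \frac{83}{3}\right) 4489 = - \frac{372587}{3}$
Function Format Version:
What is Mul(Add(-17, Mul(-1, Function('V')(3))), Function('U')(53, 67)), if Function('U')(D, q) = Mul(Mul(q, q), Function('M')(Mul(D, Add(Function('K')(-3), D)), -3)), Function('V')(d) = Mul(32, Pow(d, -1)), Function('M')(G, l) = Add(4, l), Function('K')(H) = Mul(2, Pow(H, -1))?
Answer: Rational(-372587, 3) ≈ -1.2420e+5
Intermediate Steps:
Function('U')(D, q) = Pow(q, 2) (Function('U')(D, q) = Mul(Mul(q, q), Add(4, -3)) = Mul(Pow(q, 2), 1) = Pow(q, 2))
Mul(Add(-17, Mul(-1, Function('V')(3))), Function('U')(53, 67)) = Mul(Add(-17, Mul(-1, Mul(32, Pow(3, -1)))), Pow(67, 2)) = Mul(Add(-17, Mul(-1, Mul(32, Rational(1, 3)))), 4489) = Mul(Add(-17, Mul(-1, Rational(32, 3))), 4489) = Mul(Add(-17, Rational(-32, 3)), 4489) = Mul(Rational(-83, 3), 4489) = Rational(-372587, 3)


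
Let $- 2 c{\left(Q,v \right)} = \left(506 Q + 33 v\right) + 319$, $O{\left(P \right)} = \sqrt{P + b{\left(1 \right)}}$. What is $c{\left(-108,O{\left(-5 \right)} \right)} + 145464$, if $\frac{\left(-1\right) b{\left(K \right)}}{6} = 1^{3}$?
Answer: $\frac{345257}{2} - \frac{33 i \sqrt{11}}{2} \approx 1.7263 \cdot 10^{5} - 54.724 i$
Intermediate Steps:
$b{\left(K \right)} = -6$ ($b{\left(K \right)} = - 6 \cdot 1^{3} = \left(-6\right) 1 = -6$)
$O{\left(P \right)} = \sqrt{-6 + P}$ ($O{\left(P \right)} = \sqrt{P - 6} = \sqrt{-6 + P}$)
$c{\left(Q,v \right)} = - \frac{319}{2} - 253 Q - \frac{33 v}{2}$ ($c{\left(Q,v \right)} = - \frac{\left(506 Q + 33 v\right) + 319}{2} = - \frac{\left(33 v + 506 Q\right) + 319}{2} = - \frac{319 + 33 v + 506 Q}{2} = - \frac{319}{2} - 253 Q - \frac{33 v}{2}$)
$c{\left(-108,O{\left(-5 \right)} \right)} + 145464 = \left(- \frac{319}{2} - -27324 - \frac{33 \sqrt{-6 - 5}}{2}\right) + 145464 = \left(- \frac{319}{2} + 27324 - \frac{33 \sqrt{-11}}{2}\right) + 145464 = \left(- \frac{319}{2} + 27324 - \frac{33 i \sqrt{11}}{2}\right) + 145464 = \left(\frac{54329}{2} - \frac{33 i \sqrt{11}}{2}\right) + 145464 = \frac{345257}{2} - \frac{33 i \sqrt{11}}{2}$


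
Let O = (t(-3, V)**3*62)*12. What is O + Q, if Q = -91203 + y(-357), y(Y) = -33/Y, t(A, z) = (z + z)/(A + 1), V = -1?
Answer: -10764610/119 ≈ -90459.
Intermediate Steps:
t(A, z) = 2*z/(1 + A) (t(A, z) = (2*z)/(1 + A) = 2*z/(1 + A))
Q = -10853146/119 (Q = -91203 - 33/(-357) = -91203 - 33*(-1/357) = -91203 + 11/119 = -10853146/119 ≈ -91203.)
O = 744 (O = ((2*(-1)/(1 - 3))**3*62)*12 = ((2*(-1)/(-2))**3*62)*12 = ((2*(-1)*(-1/2))**3*62)*12 = (1**3*62)*12 = (1*62)*12 = 62*12 = 744)
O + Q = 744 - 10853146/119 = -10764610/119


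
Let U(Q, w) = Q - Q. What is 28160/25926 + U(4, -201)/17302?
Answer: 14080/12963 ≈ 1.0862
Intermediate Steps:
U(Q, w) = 0
28160/25926 + U(4, -201)/17302 = 28160/25926 + 0/17302 = 28160*(1/25926) + 0*(1/17302) = 14080/12963 + 0 = 14080/12963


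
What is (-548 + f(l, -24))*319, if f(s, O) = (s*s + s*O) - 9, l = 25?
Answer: -169708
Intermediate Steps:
f(s, O) = -9 + s² + O*s (f(s, O) = (s² + O*s) - 9 = -9 + s² + O*s)
(-548 + f(l, -24))*319 = (-548 + (-9 + 25² - 24*25))*319 = (-548 + (-9 + 625 - 600))*319 = (-548 + 16)*319 = -532*319 = -169708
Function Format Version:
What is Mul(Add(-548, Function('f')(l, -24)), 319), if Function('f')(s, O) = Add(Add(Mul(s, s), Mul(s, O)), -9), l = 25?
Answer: -169708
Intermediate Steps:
Function('f')(s, O) = Add(-9, Pow(s, 2), Mul(O, s)) (Function('f')(s, O) = Add(Add(Pow(s, 2), Mul(O, s)), -9) = Add(-9, Pow(s, 2), Mul(O, s)))
Mul(Add(-548, Function('f')(l, -24)), 319) = Mul(Add(-548, Add(-9, Pow(25, 2), Mul(-24, 25))), 319) = Mul(Add(-548, Add(-9, 625, -600)), 319) = Mul(Add(-548, 16), 319) = Mul(-532, 319) = -169708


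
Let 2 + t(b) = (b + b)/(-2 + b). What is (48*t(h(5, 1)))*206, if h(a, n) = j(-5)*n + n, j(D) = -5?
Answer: -6592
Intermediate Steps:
h(a, n) = -4*n (h(a, n) = -5*n + n = -4*n)
t(b) = -2 + 2*b/(-2 + b) (t(b) = -2 + (b + b)/(-2 + b) = -2 + (2*b)/(-2 + b) = -2 + 2*b/(-2 + b))
(48*t(h(5, 1)))*206 = (48*(4/(-2 - 4*1)))*206 = (48*(4/(-2 - 4)))*206 = (48*(4/(-6)))*206 = (48*(4*(-⅙)))*206 = (48*(-⅔))*206 = -32*206 = -6592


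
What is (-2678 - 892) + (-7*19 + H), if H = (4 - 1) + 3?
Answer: -3697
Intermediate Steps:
H = 6 (H = 3 + 3 = 6)
(-2678 - 892) + (-7*19 + H) = (-2678 - 892) + (-7*19 + 6) = -3570 + (-133 + 6) = -3570 - 127 = -3697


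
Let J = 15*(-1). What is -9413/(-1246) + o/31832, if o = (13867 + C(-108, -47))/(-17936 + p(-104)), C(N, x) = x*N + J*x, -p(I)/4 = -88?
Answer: 2940151008/389189969 ≈ 7.5545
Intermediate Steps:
p(I) = 352 (p(I) = -4*(-88) = 352)
J = -15
C(N, x) = -15*x + N*x (C(N, x) = x*N - 15*x = N*x - 15*x = -15*x + N*x)
o = -1228/1099 (o = (13867 - 47*(-15 - 108))/(-17936 + 352) = (13867 - 47*(-123))/(-17584) = (13867 + 5781)*(-1/17584) = 19648*(-1/17584) = -1228/1099 ≈ -1.1174)
-9413/(-1246) + o/31832 = -9413/(-1246) - 1228/1099/31832 = -9413*(-1/1246) - 1228/1099*1/31832 = 9413/1246 - 307/8745842 = 2940151008/389189969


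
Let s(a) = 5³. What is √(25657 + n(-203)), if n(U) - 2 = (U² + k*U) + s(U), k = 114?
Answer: √43851 ≈ 209.41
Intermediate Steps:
s(a) = 125
n(U) = 127 + U² + 114*U (n(U) = 2 + ((U² + 114*U) + 125) = 2 + (125 + U² + 114*U) = 127 + U² + 114*U)
√(25657 + n(-203)) = √(25657 + (127 + (-203)² + 114*(-203))) = √(25657 + (127 + 41209 - 23142)) = √(25657 + 18194) = √43851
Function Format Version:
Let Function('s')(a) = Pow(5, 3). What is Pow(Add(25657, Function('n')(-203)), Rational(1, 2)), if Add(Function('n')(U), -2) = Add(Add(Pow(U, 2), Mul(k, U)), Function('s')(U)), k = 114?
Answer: Pow(43851, Rational(1, 2)) ≈ 209.41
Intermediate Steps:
Function('s')(a) = 125
Function('n')(U) = Add(127, Pow(U, 2), Mul(114, U)) (Function('n')(U) = Add(2, Add(Add(Pow(U, 2), Mul(114, U)), 125)) = Add(2, Add(125, Pow(U, 2), Mul(114, U))) = Add(127, Pow(U, 2), Mul(114, U)))
Pow(Add(25657, Function('n')(-203)), Rational(1, 2)) = Pow(Add(25657, Add(127, Pow(-203, 2), Mul(114, -203))), Rational(1, 2)) = Pow(Add(25657, Add(127, 41209, -23142)), Rational(1, 2)) = Pow(Add(25657, 18194), Rational(1, 2)) = Pow(43851, Rational(1, 2))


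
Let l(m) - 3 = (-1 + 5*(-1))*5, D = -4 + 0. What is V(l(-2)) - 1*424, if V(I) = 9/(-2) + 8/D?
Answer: -861/2 ≈ -430.50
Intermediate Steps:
D = -4
l(m) = -27 (l(m) = 3 + (-1 + 5*(-1))*5 = 3 + (-1 - 5)*5 = 3 - 6*5 = 3 - 30 = -27)
V(I) = -13/2 (V(I) = 9/(-2) + 8/(-4) = 9*(-½) + 8*(-¼) = -9/2 - 2 = -13/2)
V(l(-2)) - 1*424 = -13/2 - 1*424 = -13/2 - 424 = -861/2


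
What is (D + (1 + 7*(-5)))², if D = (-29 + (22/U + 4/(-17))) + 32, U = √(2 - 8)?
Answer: 775945/867 + 3894*I*√6/17 ≈ 894.98 + 561.08*I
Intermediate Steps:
U = I*√6 (U = √(-6) = I*√6 ≈ 2.4495*I)
D = 47/17 - 11*I*√6/3 (D = (-29 + (22/((I*√6)) + 4/(-17))) + 32 = (-29 + (22*(-I*√6/6) + 4*(-1/17))) + 32 = (-29 + (-11*I*√6/3 - 4/17)) + 32 = (-29 + (-4/17 - 11*I*√6/3)) + 32 = (-497/17 - 11*I*√6/3) + 32 = 47/17 - 11*I*√6/3 ≈ 2.7647 - 8.9815*I)
(D + (1 + 7*(-5)))² = ((47/17 - 11*I*√6/3) + (1 + 7*(-5)))² = ((47/17 - 11*I*√6/3) + (1 - 35))² = ((47/17 - 11*I*√6/3) - 34)² = (-531/17 - 11*I*√6/3)²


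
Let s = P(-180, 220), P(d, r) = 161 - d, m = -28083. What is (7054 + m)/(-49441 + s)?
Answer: 21029/49100 ≈ 0.42829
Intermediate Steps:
s = 341 (s = 161 - 1*(-180) = 161 + 180 = 341)
(7054 + m)/(-49441 + s) = (7054 - 28083)/(-49441 + 341) = -21029/(-49100) = -21029*(-1/49100) = 21029/49100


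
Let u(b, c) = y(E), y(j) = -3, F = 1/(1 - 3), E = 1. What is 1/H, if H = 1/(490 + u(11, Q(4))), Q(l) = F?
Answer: 487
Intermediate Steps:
F = -½ (F = 1/(-2) = -½ ≈ -0.50000)
Q(l) = -½
u(b, c) = -3
H = 1/487 (H = 1/(490 - 3) = 1/487 ≈ 0.0020534)
1/H = 1/(1/487) = 487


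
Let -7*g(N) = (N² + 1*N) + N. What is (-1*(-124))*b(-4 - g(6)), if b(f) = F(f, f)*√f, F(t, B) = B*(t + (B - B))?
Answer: 99200*√35/343 ≈ 1711.0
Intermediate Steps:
g(N) = -2*N/7 - N²/7 (g(N) = -((N² + 1*N) + N)/7 = -((N² + N) + N)/7 = -((N + N²) + N)/7 = -(N² + 2*N)/7 = -2*N/7 - N²/7)
F(t, B) = B*t (F(t, B) = B*(t + 0) = B*t)
b(f) = f^(5/2) (b(f) = (f*f)*√f = f²*√f = f^(5/2))
(-1*(-124))*b(-4 - g(6)) = (-1*(-124))*(-4 - (-1)*6*(2 + 6)/7)^(5/2) = 124*(-4 - (-1)*6*8/7)^(5/2) = 124*(-4 - 1*(-48/7))^(5/2) = 124*(-4 + 48/7)^(5/2) = 124*(20/7)^(5/2) = 124*(800*√35/343) = 99200*√35/343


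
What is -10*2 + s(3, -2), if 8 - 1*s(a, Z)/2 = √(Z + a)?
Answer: -6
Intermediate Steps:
s(a, Z) = 16 - 2*√(Z + a)
-10*2 + s(3, -2) = -10*2 + (16 - 2*√(-2 + 3)) = -20 + (16 - 2*√1) = -20 + (16 - 2*1) = -20 + (16 - 2) = -20 + 14 = -6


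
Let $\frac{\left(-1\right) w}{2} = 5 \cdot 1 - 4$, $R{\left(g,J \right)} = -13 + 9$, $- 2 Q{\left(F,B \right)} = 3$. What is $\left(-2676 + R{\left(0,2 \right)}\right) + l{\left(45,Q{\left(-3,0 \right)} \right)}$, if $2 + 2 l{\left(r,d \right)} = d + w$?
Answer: $- \frac{10731}{4} \approx -2682.8$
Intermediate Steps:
$Q{\left(F,B \right)} = - \frac{3}{2}$ ($Q{\left(F,B \right)} = \left(- \frac{1}{2}\right) 3 = - \frac{3}{2}$)
$R{\left(g,J \right)} = -4$
$w = -2$ ($w = - 2 \left(5 \cdot 1 - 4\right) = - 2 \left(5 - 4\right) = \left(-2\right) 1 = -2$)
$l{\left(r,d \right)} = -2 + \frac{d}{2}$ ($l{\left(r,d \right)} = -1 + \frac{d - 2}{2} = -1 + \frac{-2 + d}{2} = -1 + \left(-1 + \frac{d}{2}\right) = -2 + \frac{d}{2}$)
$\left(-2676 + R{\left(0,2 \right)}\right) + l{\left(45,Q{\left(-3,0 \right)} \right)} = \left(-2676 - 4\right) + \left(-2 + \frac{1}{2} \left(- \frac{3}{2}\right)\right) = -2680 - \frac{11}{4} = - \frac{10731}{4}$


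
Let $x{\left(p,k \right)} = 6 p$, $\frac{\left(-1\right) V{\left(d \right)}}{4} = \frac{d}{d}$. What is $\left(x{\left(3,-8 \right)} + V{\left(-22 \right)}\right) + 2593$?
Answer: $2607$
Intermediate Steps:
$V{\left(d \right)} = -4$ ($V{\left(d \right)} = - 4 \frac{d}{d} = \left(-4\right) 1 = -4$)
$\left(x{\left(3,-8 \right)} + V{\left(-22 \right)}\right) + 2593 = \left(6 \cdot 3 - 4\right) + 2593 = \left(18 - 4\right) + 2593 = 14 + 2593 = 2607$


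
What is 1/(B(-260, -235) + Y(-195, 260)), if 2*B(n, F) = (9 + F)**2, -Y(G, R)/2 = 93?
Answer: 1/25352 ≈ 3.9445e-5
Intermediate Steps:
Y(G, R) = -186 (Y(G, R) = -2*93 = -186)
B(n, F) = (9 + F)**2/2
1/(B(-260, -235) + Y(-195, 260)) = 1/((9 - 235)**2/2 - 186) = 1/((1/2)*(-226)**2 - 186) = 1/((1/2)*51076 - 186) = 1/(25538 - 186) = 1/25352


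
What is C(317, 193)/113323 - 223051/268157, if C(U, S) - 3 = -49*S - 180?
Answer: -27860233011/30388355711 ≈ -0.91681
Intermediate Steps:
C(U, S) = -177 - 49*S (C(U, S) = 3 + (-49*S - 180) = 3 + (-180 - 49*S) = -177 - 49*S)
C(317, 193)/113323 - 223051/268157 = (-177 - 49*193)/113323 - 223051/268157 = (-177 - 9457)*(1/113323) - 223051*1/268157 = -9634*1/113323 - 223051/268157 = -9634/113323 - 223051/268157 = -27860233011/30388355711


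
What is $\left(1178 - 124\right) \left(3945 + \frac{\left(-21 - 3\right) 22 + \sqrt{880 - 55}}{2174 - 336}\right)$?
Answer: $\frac{3820951314}{919} + \frac{2635 \sqrt{33}}{919} \approx 4.1577 \cdot 10^{6}$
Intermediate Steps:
$\left(1178 - 124\right) \left(3945 + \frac{\left(-21 - 3\right) 22 + \sqrt{880 - 55}}{2174 - 336}\right) = 1054 \left(3945 + \frac{\left(-24\right) 22 + \sqrt{825}}{1838}\right) = 1054 \left(3945 + \left(-528 + 5 \sqrt{33}\right) \frac{1}{1838}\right) = 1054 \left(3945 - \left(\frac{264}{919} - \frac{5 \sqrt{33}}{1838}\right)\right) = 1054 \left(\frac{3625191}{919} + \frac{5 \sqrt{33}}{1838}\right) = \frac{3820951314}{919} + \frac{2635 \sqrt{33}}{919}$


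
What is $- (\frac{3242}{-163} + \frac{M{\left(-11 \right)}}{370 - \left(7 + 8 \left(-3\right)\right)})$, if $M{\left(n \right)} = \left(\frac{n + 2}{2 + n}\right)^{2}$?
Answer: $\frac{1254491}{63081} \approx 19.887$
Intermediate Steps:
$M{\left(n \right)} = 1$ ($M{\left(n \right)} = \left(\frac{2 + n}{2 + n}\right)^{2} = 1^{2} = 1$)
$- (\frac{3242}{-163} + \frac{M{\left(-11 \right)}}{370 - \left(7 + 8 \left(-3\right)\right)}) = - (\frac{3242}{-163} + 1 \frac{1}{370 - \left(7 + 8 \left(-3\right)\right)}) = - (3242 \left(- \frac{1}{163}\right) + 1 \frac{1}{370 - \left(7 - 24\right)}) = - (- \frac{3242}{163} + 1 \frac{1}{370 - -17}) = - (- \frac{3242}{163} + 1 \frac{1}{370 + 17}) = - (- \frac{3242}{163} + 1 \cdot \frac{1}{387}) = - (- \frac{3242}{163} + \frac{1}{387}) = \left(-1\right) \left(- \frac{1254491}{63081}\right) = \frac{1254491}{63081}$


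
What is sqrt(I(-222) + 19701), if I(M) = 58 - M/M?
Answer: sqrt(19758) ≈ 140.56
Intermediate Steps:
I(M) = 57 (I(M) = 58 - 1*1 = 58 - 1 = 57)
sqrt(I(-222) + 19701) = sqrt(57 + 19701) = sqrt(19758)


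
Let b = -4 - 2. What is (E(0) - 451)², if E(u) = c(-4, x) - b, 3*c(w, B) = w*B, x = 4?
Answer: 1825201/9 ≈ 2.0280e+5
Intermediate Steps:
c(w, B) = B*w/3 (c(w, B) = (w*B)/3 = (B*w)/3 = B*w/3)
b = -6
E(u) = ⅔ (E(u) = (⅓)*4*(-4) - 1*(-6) = -16/3 + 6 = ⅔)
(E(0) - 451)² = (⅔ - 451)² = (-1351/3)² = 1825201/9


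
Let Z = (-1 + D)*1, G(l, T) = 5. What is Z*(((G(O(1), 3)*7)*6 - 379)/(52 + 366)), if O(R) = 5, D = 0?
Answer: 169/418 ≈ 0.40431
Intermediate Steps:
Z = -1 (Z = (-1 + 0)*1 = -1*1 = -1)
Z*(((G(O(1), 3)*7)*6 - 379)/(52 + 366)) = -((5*7)*6 - 379)/(52 + 366) = -(35*6 - 379)/418 = -(210 - 379)/418 = -(-169)/418 = -1*(-169/418) = 169/418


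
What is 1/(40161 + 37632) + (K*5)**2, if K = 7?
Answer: 95296426/77793 ≈ 1225.0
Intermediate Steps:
1/(40161 + 37632) + (K*5)**2 = 1/(40161 + 37632) + (7*5)**2 = 1/77793 + 35**2 = 1/77793 + 1225 = 95296426/77793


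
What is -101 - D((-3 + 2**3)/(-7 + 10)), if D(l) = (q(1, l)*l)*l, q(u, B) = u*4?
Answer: -1009/9 ≈ -112.11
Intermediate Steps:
q(u, B) = 4*u
D(l) = 4*l**2 (D(l) = ((4*1)*l)*l = (4*l)*l = 4*l**2)
-101 - D((-3 + 2**3)/(-7 + 10)) = -101 - 4*((-3 + 2**3)/(-7 + 10))**2 = -101 - 4*((-3 + 8)/3)**2 = -101 - 4*(5*(1/3))**2 = -101 - 4*(5/3)**2 = -101 - 4*25/9 = -101 - 1*100/9 = -101 - 100/9 = -1009/9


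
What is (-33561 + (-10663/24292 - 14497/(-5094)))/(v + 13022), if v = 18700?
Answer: -2076328007263/1962694828728 ≈ -1.0579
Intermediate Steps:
(-33561 + (-10663/24292 - 14497/(-5094)))/(v + 13022) = (-33561 + (-10663/24292 - 14497/(-5094)))/(18700 + 13022) = (-33561 + (-10663*1/24292 - 14497*(-1/5094)))/31722 = (-33561 + (-10663/24292 + 14497/5094))*(1/31722) = (-33561 + 148921901/61871724)*(1/31722) = -2076328007263/61871724*1/31722 = -2076328007263/1962694828728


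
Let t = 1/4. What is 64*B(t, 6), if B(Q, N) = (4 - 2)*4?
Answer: 512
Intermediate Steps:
t = 1/4 ≈ 0.25000
B(Q, N) = 8 (B(Q, N) = 2*4 = 8)
64*B(t, 6) = 64*8 = 512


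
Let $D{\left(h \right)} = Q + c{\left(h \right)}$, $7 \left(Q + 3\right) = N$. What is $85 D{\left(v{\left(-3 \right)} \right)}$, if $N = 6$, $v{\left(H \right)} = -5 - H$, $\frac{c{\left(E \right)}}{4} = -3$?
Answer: $- \frac{8415}{7} \approx -1202.1$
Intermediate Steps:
$c{\left(E \right)} = -12$ ($c{\left(E \right)} = 4 \left(-3\right) = -12$)
$Q = - \frac{15}{7}$ ($Q = -3 + \frac{1}{7} \cdot 6 = -3 + \frac{6}{7} = - \frac{15}{7} \approx -2.1429$)
$D{\left(h \right)} = - \frac{99}{7}$ ($D{\left(h \right)} = - \frac{15}{7} - 12 = - \frac{99}{7}$)
$85 D{\left(v{\left(-3 \right)} \right)} = 85 \left(- \frac{99}{7}\right) = - \frac{8415}{7}$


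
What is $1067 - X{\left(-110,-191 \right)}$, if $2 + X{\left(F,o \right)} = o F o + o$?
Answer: $4014170$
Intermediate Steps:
$X{\left(F,o \right)} = -2 + o + F o^{2}$ ($X{\left(F,o \right)} = -2 + \left(o F o + o\right) = -2 + \left(F o o + o\right) = -2 + \left(F o^{2} + o\right) = -2 + \left(o + F o^{2}\right) = -2 + o + F o^{2}$)
$1067 - X{\left(-110,-191 \right)} = 1067 - \left(-2 - 191 - 110 \left(-191\right)^{2}\right) = 1067 - \left(-2 - 191 - 4012910\right) = 1067 - -4013103 = 1067 + 4013103 = 4014170$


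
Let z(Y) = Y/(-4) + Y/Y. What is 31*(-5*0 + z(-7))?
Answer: 341/4 ≈ 85.250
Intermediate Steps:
z(Y) = 1 - Y/4 (z(Y) = Y*(-¼) + 1 = -Y/4 + 1 = 1 - Y/4)
31*(-5*0 + z(-7)) = 31*(-5*0 + (1 - ¼*(-7))) = 31*(0 + (1 + 7/4)) = 31*(0 + 11/4) = 31*(11/4) = 341/4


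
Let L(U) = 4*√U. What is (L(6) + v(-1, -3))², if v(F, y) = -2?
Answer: 100 - 16*√6 ≈ 60.808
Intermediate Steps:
(L(6) + v(-1, -3))² = (4*√6 - 2)² = (-2 + 4*√6)²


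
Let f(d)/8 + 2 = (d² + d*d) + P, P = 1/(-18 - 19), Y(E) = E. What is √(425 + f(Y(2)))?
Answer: 7*√13209/37 ≈ 21.744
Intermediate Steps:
P = -1/37 (P = 1/(-37) = -1/37 ≈ -0.027027)
f(d) = -600/37 + 16*d² (f(d) = -16 + 8*((d² + d*d) - 1/37) = -16 + 8*((d² + d²) - 1/37) = -16 + 8*(2*d² - 1/37) = -16 + 8*(-1/37 + 2*d²) = -16 + (-8/37 + 16*d²) = -600/37 + 16*d²)
√(425 + f(Y(2))) = √(425 + (-600/37 + 16*2²)) = √(425 + (-600/37 + 16*4)) = √(425 + (-600/37 + 64)) = √(425 + 1768/37) = √(17493/37) = 7*√13209/37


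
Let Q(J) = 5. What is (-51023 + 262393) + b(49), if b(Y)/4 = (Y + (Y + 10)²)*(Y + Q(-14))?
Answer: 973850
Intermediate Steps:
b(Y) = 4*(5 + Y)*(Y + (10 + Y)²) (b(Y) = 4*((Y + (Y + 10)²)*(Y + 5)) = 4*((Y + (10 + Y)²)*(5 + Y)) = 4*((5 + Y)*(Y + (10 + Y)²)) = 4*(5 + Y)*(Y + (10 + Y)²))
(-51023 + 262393) + b(49) = (-51023 + 262393) + (2000 + 4*49³ + 104*49² + 820*49) = 211370 + (2000 + 4*117649 + 104*2401 + 40180) = 211370 + (2000 + 470596 + 249704 + 40180) = 211370 + 762480 = 973850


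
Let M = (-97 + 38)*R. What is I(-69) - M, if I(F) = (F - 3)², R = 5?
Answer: 5479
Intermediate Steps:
I(F) = (-3 + F)²
M = -295 (M = (-97 + 38)*5 = -59*5 = -295)
I(-69) - M = (-3 - 69)² - 1*(-295) = (-72)² + 295 = 5184 + 295 = 5479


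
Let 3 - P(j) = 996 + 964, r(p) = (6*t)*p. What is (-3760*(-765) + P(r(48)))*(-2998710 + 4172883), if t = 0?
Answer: 3375093360639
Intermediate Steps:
r(p) = 0 (r(p) = (6*0)*p = 0*p = 0)
P(j) = -1957 (P(j) = 3 - (996 + 964) = 3 - 1*1960 = 3 - 1960 = -1957)
(-3760*(-765) + P(r(48)))*(-2998710 + 4172883) = (-3760*(-765) - 1957)*(-2998710 + 4172883) = (2876400 - 1957)*1174173 = 2874443*1174173 = 3375093360639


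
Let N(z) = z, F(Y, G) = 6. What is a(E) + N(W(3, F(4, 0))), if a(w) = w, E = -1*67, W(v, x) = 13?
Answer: -54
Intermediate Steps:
E = -67
a(E) + N(W(3, F(4, 0))) = -67 + 13 = -54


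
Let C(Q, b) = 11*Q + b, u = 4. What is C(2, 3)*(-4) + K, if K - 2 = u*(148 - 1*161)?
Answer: -150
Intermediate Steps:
C(Q, b) = b + 11*Q
K = -50 (K = 2 + 4*(148 - 1*161) = 2 + 4*(148 - 161) = 2 + 4*(-13) = 2 - 52 = -50)
C(2, 3)*(-4) + K = (3 + 11*2)*(-4) - 50 = (3 + 22)*(-4) - 50 = 25*(-4) - 50 = -100 - 50 = -150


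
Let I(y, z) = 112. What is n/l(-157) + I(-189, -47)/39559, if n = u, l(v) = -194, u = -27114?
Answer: 536312227/3837223 ≈ 139.77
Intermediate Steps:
n = -27114
n/l(-157) + I(-189, -47)/39559 = -27114/(-194) + 112/39559 = -27114*(-1/194) + 112*(1/39559) = 13557/97 + 112/39559 = 536312227/3837223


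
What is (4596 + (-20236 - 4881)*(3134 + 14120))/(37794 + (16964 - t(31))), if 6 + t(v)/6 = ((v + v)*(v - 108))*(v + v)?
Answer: -216682061/915361 ≈ -236.72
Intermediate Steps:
t(v) = -36 + 24*v²*(-108 + v) (t(v) = -36 + 6*(((v + v)*(v - 108))*(v + v)) = -36 + 6*(((2*v)*(-108 + v))*(2*v)) = -36 + 6*((2*v*(-108 + v))*(2*v)) = -36 + 6*(4*v²*(-108 + v)) = -36 + 24*v²*(-108 + v))
(4596 + (-20236 - 4881)*(3134 + 14120))/(37794 + (16964 - t(31))) = (4596 + (-20236 - 4881)*(3134 + 14120))/(37794 + (16964 - (-36 - 2592*31² + 24*31³))) = (4596 - 25117*17254)/(37794 + (16964 - (-36 - 2592*961 + 24*29791))) = (4596 - 433368718)/(37794 + (16964 - (-36 - 2490912 + 714984))) = -433364122/(37794 + (16964 - 1*(-1775964))) = -433364122/(37794 + (16964 + 1775964)) = -433364122/(37794 + 1792928) = -433364122/1830722 = -433364122*1/1830722 = -216682061/915361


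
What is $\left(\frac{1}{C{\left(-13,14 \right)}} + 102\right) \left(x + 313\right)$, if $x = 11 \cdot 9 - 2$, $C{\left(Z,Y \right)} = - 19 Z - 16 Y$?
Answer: $\frac{962270}{23} \approx 41838.0$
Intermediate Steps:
$x = 97$ ($x = 99 - 2 = 97$)
$\left(\frac{1}{C{\left(-13,14 \right)}} + 102\right) \left(x + 313\right) = \left(\frac{1}{\left(-19\right) \left(-13\right) - 224} + 102\right) \left(97 + 313\right) = \left(\frac{1}{247 - 224} + 102\right) 410 = \left(\frac{1}{23} + 102\right) 410 = \frac{2347}{23} \cdot 410 = \frac{962270}{23}$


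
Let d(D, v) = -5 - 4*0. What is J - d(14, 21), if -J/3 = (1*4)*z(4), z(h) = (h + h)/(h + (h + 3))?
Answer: -41/11 ≈ -3.7273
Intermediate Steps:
z(h) = 2*h/(3 + 2*h) (z(h) = (2*h)/(h + (3 + h)) = (2*h)/(3 + 2*h) = 2*h/(3 + 2*h))
d(D, v) = -5 (d(D, v) = -5 + 0 = -5)
J = -96/11 (J = -3*1*4*2*4/(3 + 2*4) = -12*2*4/(3 + 8) = -12*2*4/11 = -12*2*4*(1/11) = -12*8/11 = -3*32/11 = -96/11 ≈ -8.7273)
J - d(14, 21) = -96/11 - 1*(-5) = -96/11 + 5 = -41/11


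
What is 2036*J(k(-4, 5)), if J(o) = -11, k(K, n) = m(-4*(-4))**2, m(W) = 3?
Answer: -22396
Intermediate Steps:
k(K, n) = 9 (k(K, n) = 3**2 = 9)
2036*J(k(-4, 5)) = 2036*(-11) = -22396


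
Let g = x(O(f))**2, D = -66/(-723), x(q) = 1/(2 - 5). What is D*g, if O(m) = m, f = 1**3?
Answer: 22/2169 ≈ 0.010143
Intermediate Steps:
f = 1
x(q) = -1/3 (x(q) = 1/(-3) = -1/3)
D = 22/241 (D = -66*(-1/723) = 22/241 ≈ 0.091286)
g = 1/9 (g = (-1/3)**2 = 1/9 ≈ 0.11111)
D*g = (22/241)*(1/9) = 22/2169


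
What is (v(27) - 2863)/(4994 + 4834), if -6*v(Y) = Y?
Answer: -5735/19656 ≈ -0.29177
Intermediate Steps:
v(Y) = -Y/6
(v(27) - 2863)/(4994 + 4834) = (-1/6*27 - 2863)/(4994 + 4834) = (-9/2 - 2863)/9828 = -5735/2*1/9828 = -5735/19656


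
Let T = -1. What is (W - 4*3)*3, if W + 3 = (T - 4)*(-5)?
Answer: 30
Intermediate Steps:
W = 22 (W = -3 + (-1 - 4)*(-5) = -3 - 5*(-5) = -3 + 25 = 22)
(W - 4*3)*3 = (22 - 4*3)*3 = (22 - 12)*3 = 10*3 = 30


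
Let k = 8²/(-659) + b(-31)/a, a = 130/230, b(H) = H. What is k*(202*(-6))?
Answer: 570487188/8567 ≈ 66591.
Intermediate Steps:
a = 13/23 (a = 130*(1/230) = 13/23 ≈ 0.56522)
k = -470699/8567 (k = 8²/(-659) - 31/13/23 = 64*(-1/659) - 31*23/13 = -64/659 - 713/13 = -470699/8567 ≈ -54.943)
k*(202*(-6)) = -95081198*(-6)/8567 = -470699/8567*(-1212) = 570487188/8567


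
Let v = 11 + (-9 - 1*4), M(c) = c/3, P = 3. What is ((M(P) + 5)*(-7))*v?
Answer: 84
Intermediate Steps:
M(c) = c/3 (M(c) = c*(⅓) = c/3)
v = -2 (v = 11 + (-9 - 4) = 11 - 13 = -2)
((M(P) + 5)*(-7))*v = (((⅓)*3 + 5)*(-7))*(-2) = ((1 + 5)*(-7))*(-2) = (6*(-7))*(-2) = -42*(-2) = 84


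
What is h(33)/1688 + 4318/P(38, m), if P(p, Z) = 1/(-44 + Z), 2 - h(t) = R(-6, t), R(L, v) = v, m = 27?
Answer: -123909359/1688 ≈ -73406.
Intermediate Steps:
h(t) = 2 - t
h(33)/1688 + 4318/P(38, m) = (2 - 1*33)/1688 + 4318/(1/(-44 + 27)) = (2 - 33)*(1/1688) + 4318/(1/(-17)) = -31*1/1688 + 4318/(-1/17) = -31/1688 + 4318*(-17) = -31/1688 - 73406 = -123909359/1688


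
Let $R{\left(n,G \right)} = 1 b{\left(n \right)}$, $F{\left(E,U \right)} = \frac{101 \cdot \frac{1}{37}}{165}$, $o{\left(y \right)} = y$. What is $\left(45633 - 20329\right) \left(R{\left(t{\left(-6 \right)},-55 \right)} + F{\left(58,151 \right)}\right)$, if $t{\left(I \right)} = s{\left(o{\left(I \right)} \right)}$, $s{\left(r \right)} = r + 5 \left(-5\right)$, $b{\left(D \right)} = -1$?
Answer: $- \frac{151925216}{6105} \approx -24885.0$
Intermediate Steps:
$F{\left(E,U \right)} = \frac{101}{6105}$ ($F{\left(E,U \right)} = 101 \cdot \frac{1}{37} \cdot \frac{1}{165} = \frac{101}{37} \cdot \frac{1}{165} = \frac{101}{6105}$)
$s{\left(r \right)} = -25 + r$ ($s{\left(r \right)} = r - 25 = -25 + r$)
$t{\left(I \right)} = -25 + I$
$R{\left(n,G \right)} = -1$ ($R{\left(n,G \right)} = 1 \left(-1\right) = -1$)
$\left(45633 - 20329\right) \left(R{\left(t{\left(-6 \right)},-55 \right)} + F{\left(58,151 \right)}\right) = \left(45633 - 20329\right) \left(-1 + \frac{101}{6105}\right) = 25304 \left(- \frac{6004}{6105}\right) = - \frac{151925216}{6105}$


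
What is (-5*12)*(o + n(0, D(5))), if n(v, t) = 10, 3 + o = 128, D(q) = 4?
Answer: -8100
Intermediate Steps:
o = 125 (o = -3 + 128 = 125)
(-5*12)*(o + n(0, D(5))) = (-5*12)*(125 + 10) = -60*135 = -8100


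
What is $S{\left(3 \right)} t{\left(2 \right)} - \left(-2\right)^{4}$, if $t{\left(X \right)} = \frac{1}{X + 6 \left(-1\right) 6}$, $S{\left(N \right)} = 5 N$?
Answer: $- \frac{559}{34} \approx -16.441$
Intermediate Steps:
$t{\left(X \right)} = \frac{1}{-36 + X}$ ($t{\left(X \right)} = \frac{1}{X - 36} = \frac{1}{-36 + X}$)
$S{\left(3 \right)} t{\left(2 \right)} - \left(-2\right)^{4} = \frac{5 \cdot 3}{-36 + 2} - \left(-2\right)^{4} = \frac{15}{-34} - 16 = 15 \left(- \frac{1}{34}\right) - 16 = - \frac{15}{34} - 16 = - \frac{559}{34}$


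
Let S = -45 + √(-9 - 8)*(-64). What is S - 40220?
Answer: -40265 - 64*I*√17 ≈ -40265.0 - 263.88*I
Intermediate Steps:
S = -45 - 64*I*√17 (S = -45 + √(-17)*(-64) = -45 + (I*√17)*(-64) = -45 - 64*I*√17 ≈ -45.0 - 263.88*I)
S - 40220 = (-45 - 64*I*√17) - 40220 = -40265 - 64*I*√17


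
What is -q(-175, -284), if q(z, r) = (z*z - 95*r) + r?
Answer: -57321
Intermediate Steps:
q(z, r) = z² - 94*r (q(z, r) = (z² - 95*r) + r = z² - 94*r)
-q(-175, -284) = -((-175)² - 94*(-284)) = -(30625 + 26696) = -1*57321 = -57321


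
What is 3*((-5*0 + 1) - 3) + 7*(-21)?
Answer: -153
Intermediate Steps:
3*((-5*0 + 1) - 3) + 7*(-21) = 3*((0 + 1) - 3) - 147 = 3*(1 - 3) - 147 = 3*(-2) - 147 = -6 - 147 = -153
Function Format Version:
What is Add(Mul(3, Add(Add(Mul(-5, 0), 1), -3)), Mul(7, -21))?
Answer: -153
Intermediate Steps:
Add(Mul(3, Add(Add(Mul(-5, 0), 1), -3)), Mul(7, -21)) = Add(Mul(3, Add(Add(0, 1), -3)), -147) = Add(Mul(3, Add(1, -3)), -147) = Add(Mul(3, -2), -147) = Add(-6, -147) = -153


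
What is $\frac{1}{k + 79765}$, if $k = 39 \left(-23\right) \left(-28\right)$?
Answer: $\frac{1}{104881} \approx 9.5346 \cdot 10^{-6}$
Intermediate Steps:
$k = 25116$ ($k = \left(-897\right) \left(-28\right) = 25116$)
$\frac{1}{k + 79765} = \frac{1}{25116 + 79765} = \frac{1}{104881}$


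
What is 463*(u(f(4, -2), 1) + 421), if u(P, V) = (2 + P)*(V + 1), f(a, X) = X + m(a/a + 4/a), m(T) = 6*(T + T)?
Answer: 217147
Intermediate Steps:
m(T) = 12*T (m(T) = 6*(2*T) = 12*T)
f(a, X) = 12 + X + 48/a (f(a, X) = X + 12*(a/a + 4/a) = X + 12*(1 + 4/a) = X + (12 + 48/a) = 12 + X + 48/a)
u(P, V) = (1 + V)*(2 + P) (u(P, V) = (2 + P)*(1 + V) = (1 + V)*(2 + P))
463*(u(f(4, -2), 1) + 421) = 463*((2 + (12 - 2 + 48/4) + 2*1 + (12 - 2 + 48/4)*1) + 421) = 463*((2 + (12 - 2 + 48*(1/4)) + 2 + (12 - 2 + 48*(1/4))*1) + 421) = 463*((2 + (12 - 2 + 12) + 2 + (12 - 2 + 12)*1) + 421) = 463*((2 + 22 + 2 + 22*1) + 421) = 463*((2 + 22 + 2 + 22) + 421) = 463*(48 + 421) = 463*469 = 217147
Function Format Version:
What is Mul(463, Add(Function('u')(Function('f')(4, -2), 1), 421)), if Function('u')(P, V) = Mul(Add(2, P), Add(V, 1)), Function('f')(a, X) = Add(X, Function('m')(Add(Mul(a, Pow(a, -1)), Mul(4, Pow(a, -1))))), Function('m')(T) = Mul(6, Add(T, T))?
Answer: 217147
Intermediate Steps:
Function('m')(T) = Mul(12, T) (Function('m')(T) = Mul(6, Mul(2, T)) = Mul(12, T))
Function('f')(a, X) = Add(12, X, Mul(48, Pow(a, -1))) (Function('f')(a, X) = Add(X, Mul(12, Add(Mul(a, Pow(a, -1)), Mul(4, Pow(a, -1))))) = Add(X, Mul(12, Add(1, Mul(4, Pow(a, -1))))) = Add(X, Add(12, Mul(48, Pow(a, -1)))) = Add(12, X, Mul(48, Pow(a, -1))))
Function('u')(P, V) = Mul(Add(1, V), Add(2, P)) (Function('u')(P, V) = Mul(Add(2, P), Add(1, V)) = Mul(Add(1, V), Add(2, P)))
Mul(463, Add(Function('u')(Function('f')(4, -2), 1), 421)) = Mul(463, Add(Add(2, Add(12, -2, Mul(48, Pow(4, -1))), Mul(2, 1), Mul(Add(12, -2, Mul(48, Pow(4, -1))), 1)), 421)) = Mul(463, Add(Add(2, Add(12, -2, Mul(48, Rational(1, 4))), 2, Mul(Add(12, -2, Mul(48, Rational(1, 4))), 1)), 421)) = Mul(463, Add(Add(2, Add(12, -2, 12), 2, Mul(Add(12, -2, 12), 1)), 421)) = Mul(463, Add(Add(2, 22, 2, Mul(22, 1)), 421)) = Mul(463, Add(Add(2, 22, 2, 22), 421)) = Mul(463, Add(48, 421)) = Mul(463, 469) = 217147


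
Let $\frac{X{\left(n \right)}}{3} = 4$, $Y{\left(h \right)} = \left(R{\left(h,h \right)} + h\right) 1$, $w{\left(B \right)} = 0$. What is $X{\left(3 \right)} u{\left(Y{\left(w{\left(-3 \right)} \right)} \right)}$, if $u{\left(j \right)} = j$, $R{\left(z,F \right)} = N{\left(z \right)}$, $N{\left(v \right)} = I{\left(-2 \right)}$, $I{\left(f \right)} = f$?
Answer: $-24$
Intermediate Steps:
$N{\left(v \right)} = -2$
$R{\left(z,F \right)} = -2$
$Y{\left(h \right)} = -2 + h$ ($Y{\left(h \right)} = \left(-2 + h\right) 1 = -2 + h$)
$X{\left(n \right)} = 12$ ($X{\left(n \right)} = 3 \cdot 4 = 12$)
$X{\left(3 \right)} u{\left(Y{\left(w{\left(-3 \right)} \right)} \right)} = 12 \left(-2 + 0\right) = 12 \left(-2\right) = -24$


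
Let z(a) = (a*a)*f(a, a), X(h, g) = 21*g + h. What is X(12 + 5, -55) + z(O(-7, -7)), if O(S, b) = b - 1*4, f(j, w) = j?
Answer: -2469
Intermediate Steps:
O(S, b) = -4 + b (O(S, b) = b - 4 = -4 + b)
X(h, g) = h + 21*g
z(a) = a**3 (z(a) = (a*a)*a = a**2*a = a**3)
X(12 + 5, -55) + z(O(-7, -7)) = ((12 + 5) + 21*(-55)) + (-4 - 7)**3 = (17 - 1155) + (-11)**3 = -1138 - 1331 = -2469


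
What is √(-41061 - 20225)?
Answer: I*√61286 ≈ 247.56*I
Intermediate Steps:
√(-41061 - 20225) = √(-61286) = I*√61286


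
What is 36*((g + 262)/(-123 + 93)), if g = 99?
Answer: -2166/5 ≈ -433.20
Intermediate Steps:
36*((g + 262)/(-123 + 93)) = 36*((99 + 262)/(-123 + 93)) = 36*(361/(-30)) = 36*(361*(-1/30)) = 36*(-361/30) = -2166/5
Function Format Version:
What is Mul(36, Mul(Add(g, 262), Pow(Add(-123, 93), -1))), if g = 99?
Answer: Rational(-2166, 5) ≈ -433.20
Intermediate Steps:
Mul(36, Mul(Add(g, 262), Pow(Add(-123, 93), -1))) = Mul(36, Mul(Add(99, 262), Pow(Add(-123, 93), -1))) = Mul(36, Mul(361, Pow(-30, -1))) = Mul(36, Mul(361, Rational(-1, 30))) = Mul(36, Rational(-361, 30)) = Rational(-2166, 5)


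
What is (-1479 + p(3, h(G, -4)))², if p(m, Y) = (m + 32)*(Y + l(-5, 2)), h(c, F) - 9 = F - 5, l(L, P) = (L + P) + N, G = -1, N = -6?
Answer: 3218436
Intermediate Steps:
l(L, P) = -6 + L + P (l(L, P) = (L + P) - 6 = -6 + L + P)
h(c, F) = 4 + F (h(c, F) = 9 + (F - 5) = 9 + (-5 + F) = 4 + F)
p(m, Y) = (-9 + Y)*(32 + m) (p(m, Y) = (m + 32)*(Y + (-6 - 5 + 2)) = (32 + m)*(Y - 9) = (32 + m)*(-9 + Y) = (-9 + Y)*(32 + m))
(-1479 + p(3, h(G, -4)))² = (-1479 + (-288 - 9*3 + 32*(4 - 4) + (4 - 4)*3))² = (-1479 + (-288 - 27 + 32*0 + 0*3))² = (-1479 + (-288 - 27 + 0 + 0))² = (-1479 - 315)² = (-1794)² = 3218436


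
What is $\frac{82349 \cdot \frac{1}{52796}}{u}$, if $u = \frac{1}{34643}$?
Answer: $\frac{2852816407}{52796} \approx 54035.0$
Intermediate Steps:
$u = \frac{1}{34643} \approx 2.8866 \cdot 10^{-5}$
$\frac{82349 \cdot \frac{1}{52796}}{u} = \frac{82349}{52796} \frac{1}{\frac{1}{34643}} = 82349 \cdot \frac{1}{52796} \cdot 34643 = \frac{82349}{52796} \cdot 34643 = \frac{2852816407}{52796}$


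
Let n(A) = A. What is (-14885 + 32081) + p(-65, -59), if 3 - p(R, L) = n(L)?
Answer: 17258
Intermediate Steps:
p(R, L) = 3 - L
(-14885 + 32081) + p(-65, -59) = (-14885 + 32081) + (3 - 1*(-59)) = 17196 + (3 + 59) = 17196 + 62 = 17258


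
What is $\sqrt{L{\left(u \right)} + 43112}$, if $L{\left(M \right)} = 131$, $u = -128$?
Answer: $\sqrt{43243} \approx 207.95$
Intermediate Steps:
$\sqrt{L{\left(u \right)} + 43112} = \sqrt{131 + 43112} = \sqrt{43243}$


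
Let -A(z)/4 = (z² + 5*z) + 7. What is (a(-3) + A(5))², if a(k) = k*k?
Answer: 47961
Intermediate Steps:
a(k) = k²
A(z) = -28 - 20*z - 4*z² (A(z) = -4*((z² + 5*z) + 7) = -4*(7 + z² + 5*z) = -28 - 20*z - 4*z²)
(a(-3) + A(5))² = ((-3)² + (-28 - 20*5 - 4*5²))² = (9 + (-28 - 100 - 4*25))² = (9 + (-28 - 100 - 100))² = (9 - 228)² = (-219)² = 47961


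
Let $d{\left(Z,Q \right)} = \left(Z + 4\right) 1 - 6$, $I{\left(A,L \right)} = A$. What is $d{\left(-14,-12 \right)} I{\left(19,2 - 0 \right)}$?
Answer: $-304$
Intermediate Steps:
$d{\left(Z,Q \right)} = -2 + Z$ ($d{\left(Z,Q \right)} = \left(4 + Z\right) 1 - 6 = \left(4 + Z\right) - 6 = -2 + Z$)
$d{\left(-14,-12 \right)} I{\left(19,2 - 0 \right)} = \left(-2 - 14\right) 19 = \left(-16\right) 19 = -304$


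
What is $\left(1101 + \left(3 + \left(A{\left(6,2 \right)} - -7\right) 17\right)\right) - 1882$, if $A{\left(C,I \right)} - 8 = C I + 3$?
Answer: $-268$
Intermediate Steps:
$A{\left(C,I \right)} = 11 + C I$ ($A{\left(C,I \right)} = 8 + \left(C I + 3\right) = 8 + \left(3 + C I\right) = 11 + C I$)
$\left(1101 + \left(3 + \left(A{\left(6,2 \right)} - -7\right) 17\right)\right) - 1882 = \left(1101 + \left(3 + \left(\left(11 + 6 \cdot 2\right) - -7\right) 17\right)\right) - 1882 = \left(1101 + \left(3 + \left(\left(11 + 12\right) + 7\right) 17\right)\right) - 1882 = \left(1101 + \left(3 + \left(23 + 7\right) 17\right)\right) - 1882 = \left(1101 + \left(3 + 30 \cdot 17\right)\right) - 1882 = \left(1101 + \left(3 + 510\right)\right) - 1882 = \left(1101 + 513\right) - 1882 = 1614 - 1882 = -268$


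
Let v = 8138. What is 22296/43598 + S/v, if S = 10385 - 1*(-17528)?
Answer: 699197911/177400262 ≈ 3.9414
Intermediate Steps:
S = 27913 (S = 10385 + 17528 = 27913)
22296/43598 + S/v = 22296/43598 + 27913/8138 = 22296*(1/43598) + 27913*(1/8138) = 11148/21799 + 27913/8138 = 699197911/177400262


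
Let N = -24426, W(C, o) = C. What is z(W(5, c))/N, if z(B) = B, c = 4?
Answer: -5/24426 ≈ -0.00020470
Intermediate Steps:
z(W(5, c))/N = 5/(-24426) = 5*(-1/24426) = -5/24426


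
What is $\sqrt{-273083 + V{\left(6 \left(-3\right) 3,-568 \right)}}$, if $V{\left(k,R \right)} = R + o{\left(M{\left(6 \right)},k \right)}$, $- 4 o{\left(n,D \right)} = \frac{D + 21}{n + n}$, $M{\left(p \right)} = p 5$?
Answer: $\frac{i \sqrt{109460345}}{20} \approx 523.12 i$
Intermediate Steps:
$M{\left(p \right)} = 5 p$
$o{\left(n,D \right)} = - \frac{21 + D}{8 n}$ ($o{\left(n,D \right)} = - \frac{\left(D + 21\right) \frac{1}{n + n}}{4} = - \frac{\left(21 + D\right) \frac{1}{2 n}}{4} = - \frac{\frac{1}{2} \frac{1}{n} \left(21 + D\right)}{4} = - \frac{21 + D}{8 n}$)
$V{\left(k,R \right)} = - \frac{7}{80} + R - \frac{k}{240}$ ($V{\left(k,R \right)} = R + \frac{-21 - k}{8 \cdot 5 \cdot 6} = R + \frac{-21 - k}{8 \cdot 30} = R + \frac{1}{8} \cdot \frac{1}{30} \left(-21 - k\right) = R - \left(\frac{7}{80} + \frac{k}{240}\right) = - \frac{7}{80} + R - \frac{k}{240}$)
$\sqrt{-273083 + V{\left(6 \left(-3\right) 3,-568 \right)}} = \sqrt{-273083 - \left(\frac{45447}{80} + \frac{1}{240} \cdot 6 \left(-3\right) 3\right)} = \sqrt{-273083 - \left(\frac{45447}{80} + \frac{1}{240} \left(-18\right) 3\right)} = \sqrt{-273083 - \frac{45429}{80}} = \sqrt{- \frac{21892069}{80}} = \frac{i \sqrt{109460345}}{20}$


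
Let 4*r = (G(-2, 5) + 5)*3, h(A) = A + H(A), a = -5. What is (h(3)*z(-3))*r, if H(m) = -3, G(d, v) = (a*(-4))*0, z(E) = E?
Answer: 0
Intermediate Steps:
G(d, v) = 0 (G(d, v) = -5*(-4)*0 = 20*0 = 0)
h(A) = -3 + A (h(A) = A - 3 = -3 + A)
r = 15/4 (r = ((0 + 5)*3)/4 = (5*3)/4 = (1/4)*15 = 15/4 ≈ 3.7500)
(h(3)*z(-3))*r = ((-3 + 3)*(-3))*(15/4) = (0*(-3))*(15/4) = 0*(15/4) = 0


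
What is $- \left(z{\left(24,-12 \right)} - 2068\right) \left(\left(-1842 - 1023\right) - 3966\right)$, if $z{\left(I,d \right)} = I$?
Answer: $-13962564$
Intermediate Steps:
$- \left(z{\left(24,-12 \right)} - 2068\right) \left(\left(-1842 - 1023\right) - 3966\right) = - \left(24 - 2068\right) \left(\left(-1842 - 1023\right) - 3966\right) = - \left(24 - 2068\right) \left(-2865 - 3966\right) = - \left(-2044\right) \left(-6831\right) = \left(-1\right) 13962564 = -13962564$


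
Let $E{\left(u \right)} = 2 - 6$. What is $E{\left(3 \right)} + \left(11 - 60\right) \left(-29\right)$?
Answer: $1417$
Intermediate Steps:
$E{\left(u \right)} = -4$ ($E{\left(u \right)} = 2 - 6 = -4$)
$E{\left(3 \right)} + \left(11 - 60\right) \left(-29\right) = -4 + \left(11 - 60\right) \left(-29\right) = -4 - -1421 = -4 + 1421 = 1417$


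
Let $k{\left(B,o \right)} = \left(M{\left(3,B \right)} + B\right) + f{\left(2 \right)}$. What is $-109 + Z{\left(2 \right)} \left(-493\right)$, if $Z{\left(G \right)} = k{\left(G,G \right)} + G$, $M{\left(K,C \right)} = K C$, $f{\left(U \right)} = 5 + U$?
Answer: $-8490$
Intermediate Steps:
$M{\left(K,C \right)} = C K$
$k{\left(B,o \right)} = 7 + 4 B$ ($k{\left(B,o \right)} = \left(B 3 + B\right) + \left(5 + 2\right) = \left(3 B + B\right) + 7 = 4 B + 7 = 7 + 4 B$)
$Z{\left(G \right)} = 7 + 5 G$ ($Z{\left(G \right)} = \left(7 + 4 G\right) + G = 7 + 5 G$)
$-109 + Z{\left(2 \right)} \left(-493\right) = -109 + \left(7 + 5 \cdot 2\right) \left(-493\right) = -109 + \left(7 + 10\right) \left(-493\right) = -109 + 17 \left(-493\right) = -109 - 8381 = -8490$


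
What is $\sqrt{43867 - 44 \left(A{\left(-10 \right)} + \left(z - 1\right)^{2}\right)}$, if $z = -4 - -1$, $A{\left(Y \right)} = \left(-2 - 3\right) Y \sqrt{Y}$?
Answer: $\sqrt{43163 - 2200 i \sqrt{10}} \approx 208.43 - 16.689 i$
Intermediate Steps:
$A{\left(Y \right)} = - 5 Y^{\frac{3}{2}}$ ($A{\left(Y \right)} = \left(-2 - 3\right) Y \sqrt{Y} = - 5 Y \sqrt{Y} = - 5 Y^{\frac{3}{2}}$)
$z = -3$ ($z = -4 + 1 = -3$)
$\sqrt{43867 - 44 \left(A{\left(-10 \right)} + \left(z - 1\right)^{2}\right)} = \sqrt{43867 - 44 \left(- 5 \left(-10\right)^{\frac{3}{2}} + \left(-3 - 1\right)^{2}\right)} = \sqrt{43867 - 44 \left(- 5 \left(- 10 i \sqrt{10}\right) + \left(-4\right)^{2}\right)} = \sqrt{43867 - 44 \left(50 i \sqrt{10} + 16\right)} = \sqrt{43867 - 44 \left(16 + 50 i \sqrt{10}\right)} = \sqrt{43867 - \left(704 + 2200 i \sqrt{10}\right)} = \sqrt{43163 - 2200 i \sqrt{10}}$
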